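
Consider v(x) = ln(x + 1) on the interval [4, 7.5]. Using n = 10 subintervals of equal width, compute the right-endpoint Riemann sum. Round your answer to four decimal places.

6.7354

Δx = (7.5 − 4)/10 = 0.35.
Right endpoints: 4.35, 4.7, 5.05, 5.4, 5.75, 6.1, 6.45, 6.8, 7.15, 7.5.
v(4.35) ≈ 1.6771, v(4.7) ≈ 1.7405, v(5.05) ≈ 1.8001, v(5.4) ≈ 1.8563, v(5.75) ≈ 1.9095, v(6.1) ≈ 1.9601, v(6.45) ≈ 2.0082, v(6.8) ≈ 2.0541, v(7.15) ≈ 2.0980, v(7.5) ≈ 2.1401.
Sum = Δx · [v(4.35) + v(4.7) + v(5.05) + ...].
Sum ≈ 6.7354.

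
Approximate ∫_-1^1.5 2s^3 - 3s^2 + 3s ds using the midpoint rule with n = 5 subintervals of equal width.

Δs = (1.5 − (-1))/5 = 0.5.
Midpoints: -0.75, -0.25, 0.25, 0.75, 1.25.
f(-0.75) = -4.78125, f(-0.25) = -0.96875, f(0.25) = 0.59375, f(0.75) = 1.40625, f(1.25) = 2.96875.
Sum = Δs · [f(-0.75) + f(-0.25) + f(0.25) + f(0.75) + f(1.25)].
Sum = -0.390625.

-0.390625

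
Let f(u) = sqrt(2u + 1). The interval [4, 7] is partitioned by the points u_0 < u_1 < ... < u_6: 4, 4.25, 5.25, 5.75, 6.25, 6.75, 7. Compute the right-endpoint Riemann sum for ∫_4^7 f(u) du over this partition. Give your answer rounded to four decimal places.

10.6388

Subinterval widths: 0.25, 1, 0.5, 0.5, 0.5, 0.25.
Right endpoints: 4.25, 5.25, 5.75, 6.25, 6.75, 7.
f(4.25) ≈ 3.0822, f(5.25) ≈ 3.3912, f(5.75) ≈ 3.5355, f(6.25) ≈ 3.6742, f(6.75) ≈ 3.8079, f(7) ≈ 3.8730.
Sum = Σ Δu_i · f(u_i).
Sum ≈ 10.6388.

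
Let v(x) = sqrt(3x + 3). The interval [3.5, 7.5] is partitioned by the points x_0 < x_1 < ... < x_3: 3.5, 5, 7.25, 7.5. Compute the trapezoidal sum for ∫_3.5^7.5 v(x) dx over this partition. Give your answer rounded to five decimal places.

Subinterval widths: 1.5, 2.25, 0.25.
v(3.5) ≈ 3.67423, v(5) ≈ 4.24264, v(7.25) ≈ 4.97494, v(7.5) ≈ 5.04975.
On each subinterval the trapezoid contributes (Δx_i/2)·[v(x_{i-1}) + v(x_i)].
Sum ≈ 17.56052.

17.56052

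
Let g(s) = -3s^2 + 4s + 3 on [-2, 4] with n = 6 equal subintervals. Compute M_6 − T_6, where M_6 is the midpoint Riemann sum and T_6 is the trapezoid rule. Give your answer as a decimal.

M_6 = -28.5.
T_6 = -33.
M_6 − T_6 = 4.5.

4.5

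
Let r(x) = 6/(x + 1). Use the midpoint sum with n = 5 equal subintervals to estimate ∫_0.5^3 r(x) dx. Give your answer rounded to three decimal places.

5.862

Δx = (3 − 0.5)/5 = 0.5.
Midpoints: 0.75, 1.25, 1.75, 2.25, 2.75.
r(0.75) = 24/7, r(1.25) = 8/3, r(1.75) = 24/11, r(2.25) = 24/13, r(2.75) = 1.6.
Sum = Δx · [r(0.75) + r(1.25) + r(1.75) + r(2.25) + r(2.75)].
Sum ≈ 5.862.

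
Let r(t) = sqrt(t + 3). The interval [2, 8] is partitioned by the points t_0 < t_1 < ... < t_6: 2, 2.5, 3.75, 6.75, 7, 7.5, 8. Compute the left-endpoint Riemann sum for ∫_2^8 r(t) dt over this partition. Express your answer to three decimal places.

Subinterval widths: 0.5, 1.25, 3, 0.25, 0.5, 0.5.
Left endpoints: 2, 2.5, 3.75, 6.75, 7, 7.5.
r(2) ≈ 2.236, r(2.5) ≈ 2.345, r(3.75) ≈ 2.598, r(6.75) ≈ 3.122, r(7) ≈ 3.162, r(7.5) ≈ 3.240.
Sum = Σ Δt_i · r(t_i).
Sum ≈ 15.826.

15.826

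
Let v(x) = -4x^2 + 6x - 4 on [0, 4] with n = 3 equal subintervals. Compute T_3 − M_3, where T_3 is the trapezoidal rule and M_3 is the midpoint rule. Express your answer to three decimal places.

T_3 ≈ -58.07407.
M_3 ≈ -50.96296.
T_3 − M_3 ≈ -7.111.

-7.111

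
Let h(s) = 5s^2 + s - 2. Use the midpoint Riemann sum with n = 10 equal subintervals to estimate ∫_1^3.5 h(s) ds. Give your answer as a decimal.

70.3515625

Δs = (3.5 − 1)/10 = 0.25.
Midpoints: 1.125, 1.375, 1.625, 1.875, 2.125, 2.375, 2.625, 2.875, 3.125, 3.375.
h(1.125) = 5.453125, h(1.375) = 8.828125, h(1.625) = 12.828125, h(1.875) = 17.453125, h(2.125) = 22.703125, h(2.375) = 28.578125, h(2.625) = 35.078125, h(2.875) = 42.203125, h(3.125) = 49.953125, h(3.375) = 58.328125.
Sum = Δs · [h(1.125) + h(1.375) + h(1.625) + ...].
Sum = 70.3515625.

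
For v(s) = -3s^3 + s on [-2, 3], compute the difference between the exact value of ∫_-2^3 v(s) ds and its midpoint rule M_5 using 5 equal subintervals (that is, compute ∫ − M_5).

-1.875

Exact integral: ∫_-2^3 v(s) ds = -46.25.
M_5 = -44.375.
Error = -46.25 − (-44.375) = -1.875.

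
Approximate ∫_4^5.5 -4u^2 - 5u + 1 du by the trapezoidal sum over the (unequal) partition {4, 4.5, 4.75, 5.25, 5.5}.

Subinterval widths: 0.5, 0.25, 0.5, 0.25.
f(4) = -83, f(4.5) = -102.5, f(4.75) = -113, f(5.25) = -135.5, f(5.5) = -147.5.
On each subinterval the trapezoid contributes (Δu_i/2)·[f(u_{i-1}) + f(u_i)].
Sum = -170.8125.

-170.8125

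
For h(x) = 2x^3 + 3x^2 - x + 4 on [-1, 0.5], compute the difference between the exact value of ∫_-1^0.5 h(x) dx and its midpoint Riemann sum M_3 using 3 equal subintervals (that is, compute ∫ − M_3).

Exact integral: ∫_-1^0.5 h(x) dx = 7.03125.
M_3 = 6.984375.
Error = 7.03125 − 6.984375 = 0.046875.

0.046875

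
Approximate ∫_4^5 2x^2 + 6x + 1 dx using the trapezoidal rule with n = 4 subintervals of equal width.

68.6875

Δx = (5 − 4)/4 = 0.25.
f(4) = 57, f(4.25) = 62.625, f(4.5) = 68.5, f(4.75) = 74.625, f(5) = 81.
T_4 = (Δx/2)·[f(x_0) + 2f(x_1) + 2f(x_2) + 2f(x_3) + f(x_4)].
Sum = 68.6875.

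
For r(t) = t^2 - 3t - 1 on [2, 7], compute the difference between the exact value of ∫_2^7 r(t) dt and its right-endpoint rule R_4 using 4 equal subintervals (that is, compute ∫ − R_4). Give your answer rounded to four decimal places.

Exact integral: ∫_2^7 r(t) dt ≈ 39.166667.
R_4 = 59.21875.
Error ≈ 39.166667 − 59.21875 ≈ -20.0521.

-20.0521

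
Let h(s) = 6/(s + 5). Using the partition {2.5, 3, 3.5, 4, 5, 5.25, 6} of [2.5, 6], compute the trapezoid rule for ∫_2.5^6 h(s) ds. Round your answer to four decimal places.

Subinterval widths: 0.5, 0.5, 0.5, 1, 0.25, 0.75.
h(2.5) = 0.8, h(3) = 0.75, h(3.5) = 12/17, h(4) = 2/3, h(5) = 0.6, h(5.25) = 24/41, h(6) = 6/11.
On each subinterval the trapezoid contributes (Δs_i/2)·[h(s_{i-1}) + h(s_i)].
Sum ≈ 2.3002.

2.3002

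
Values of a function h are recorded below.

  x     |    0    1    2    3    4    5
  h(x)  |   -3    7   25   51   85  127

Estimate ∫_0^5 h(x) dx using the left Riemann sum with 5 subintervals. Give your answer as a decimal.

165

Δx = 1.
Sum = 1·[(-3) + 7 + 25 + 51 + 85] = 165.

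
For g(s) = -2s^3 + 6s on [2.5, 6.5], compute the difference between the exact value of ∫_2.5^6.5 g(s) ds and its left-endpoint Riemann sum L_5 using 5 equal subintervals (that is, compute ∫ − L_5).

-186.08

Exact integral: ∫_2.5^6.5 g(s) ds = -765.
L_5 = -578.92.
Error = -765 − (-578.92) = -186.08.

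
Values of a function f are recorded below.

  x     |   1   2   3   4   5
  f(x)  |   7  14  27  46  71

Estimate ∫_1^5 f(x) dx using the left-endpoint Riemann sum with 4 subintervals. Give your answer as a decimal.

94

Δx = 1.
Sum = 1·[7 + 14 + 27 + 46] = 94.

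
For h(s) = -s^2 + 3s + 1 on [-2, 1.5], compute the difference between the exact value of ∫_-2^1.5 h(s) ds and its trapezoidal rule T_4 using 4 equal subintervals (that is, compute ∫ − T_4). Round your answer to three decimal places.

Exact integral: ∫_-2^1.5 h(s) ds ≈ -2.91667.
T_4 = -3.36328125.
Error ≈ -2.91667 − (-3.36328125) ≈ 0.447.

0.447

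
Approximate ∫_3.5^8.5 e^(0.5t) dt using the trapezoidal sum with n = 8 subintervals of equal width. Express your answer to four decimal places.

Δt = (8.5 − 3.5)/8 = 0.625.
f(3.5) ≈ 5.7546, f(4.125) ≈ 7.8656, f(4.75) ≈ 10.7510, f(5.375) ≈ 14.6949, f(6) ≈ 20.0855, f(6.625) ≈ 27.4537, f(7.25) ≈ 37.5247, f(7.875) ≈ 51.2902, f(8.5) ≈ 70.1054.
T_8 = (Δt/2)·[f(t_0) + 2f(t_1) + ... + 2f(t_{7}) + f(t_8)].
Sum ≈ 129.7473.

129.7473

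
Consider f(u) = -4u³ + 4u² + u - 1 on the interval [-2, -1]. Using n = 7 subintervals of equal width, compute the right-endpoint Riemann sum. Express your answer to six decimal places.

Δu = (-1 − (-2))/7 = 1/7.
Right endpoints: -13/7, -12/7, -11/7, -10/7, -9/7, -8/7, -1.
f(-13/7) = 12540/343, f(-12/7) = 10013/343, f(-11/7) = 7830/343, f(-10/7) = 5967/343, f(-9/7) = 4400/343, f(-8/7) = 3105/343, f(-1) = 6.
Sum = Δu · [f(-13/7) + f(-12/7) + f(-11/7) + ...].
Sum ≈ 19.122449.

19.122449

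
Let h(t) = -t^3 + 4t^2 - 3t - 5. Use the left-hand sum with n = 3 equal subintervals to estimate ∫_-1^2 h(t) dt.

-7

Δt = (2 − (-1))/3 = 1.
Left endpoints: -1, 0, 1.
h(-1) = 3, h(0) = -5, h(1) = -5.
Sum = Δt · [h(-1) + h(0) + h(1)].
Sum = -7.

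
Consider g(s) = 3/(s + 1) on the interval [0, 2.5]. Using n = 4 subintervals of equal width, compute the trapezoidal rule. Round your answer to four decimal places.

3.8447

Δs = (2.5 − 0)/4 = 0.625.
g(0) = 3, g(0.625) = 24/13, g(1.25) = 4/3, g(1.875) = 24/23, g(2.5) = 6/7.
T_4 = (Δs/2)·[g(s_0) + 2g(s_1) + 2g(s_2) + 2g(s_3) + g(s_4)].
Sum ≈ 3.8447.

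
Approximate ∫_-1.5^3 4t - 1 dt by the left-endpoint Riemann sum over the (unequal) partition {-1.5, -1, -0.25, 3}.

-13.75

Subinterval widths: 0.5, 0.75, 3.25.
Left endpoints: -1.5, -1, -0.25.
f(-1.5) = -7, f(-1) = -5, f(-0.25) = -2.
Sum = Σ Δt_i · f(t_i).
Sum = -13.75.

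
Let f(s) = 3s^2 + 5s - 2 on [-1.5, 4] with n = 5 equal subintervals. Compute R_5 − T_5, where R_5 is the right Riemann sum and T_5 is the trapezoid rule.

R_5 = 131.89.
T_5 = 94.0775.
R_5 − T_5 = 37.8125.

37.8125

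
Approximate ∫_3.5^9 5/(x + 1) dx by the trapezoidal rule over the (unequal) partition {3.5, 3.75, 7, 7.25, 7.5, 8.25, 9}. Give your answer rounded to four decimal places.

4.1133

Subinterval widths: 0.25, 3.25, 0.25, 0.25, 0.75, 0.75.
f(3.5) = 10/9, f(3.75) = 20/19, f(7) = 0.625, f(7.25) = 20/33, f(7.5) = 10/17, f(8.25) = 20/37, f(9) = 0.5.
On each subinterval the trapezoid contributes (Δx_i/2)·[f(x_{i-1}) + f(x_i)].
Sum ≈ 4.1133.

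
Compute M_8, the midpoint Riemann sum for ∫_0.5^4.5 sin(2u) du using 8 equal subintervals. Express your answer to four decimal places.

0.7569

Δu = (4.5 − 0.5)/8 = 0.5.
Midpoints: 0.75, 1.25, 1.75, 2.25, 2.75, 3.25, 3.75, 4.25.
f(0.75) ≈ 0.9975, f(1.25) ≈ 0.5985, f(1.75) ≈ -0.3508, f(2.25) ≈ -0.9775, f(2.75) ≈ -0.7055, f(3.25) ≈ 0.2151, f(3.75) ≈ 0.9380, f(4.25) ≈ 0.7985.
Sum = Δu · [f(0.75) + f(1.25) + f(1.75) + ...].
Sum ≈ 0.7569.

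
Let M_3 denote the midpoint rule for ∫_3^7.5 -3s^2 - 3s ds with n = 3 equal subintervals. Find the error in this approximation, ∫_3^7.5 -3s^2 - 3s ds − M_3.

-2.53125

Exact integral: ∫_3^7.5 f(s) ds = -465.75.
M_3 = -463.21875.
Error = -465.75 − (-463.21875) = -2.53125.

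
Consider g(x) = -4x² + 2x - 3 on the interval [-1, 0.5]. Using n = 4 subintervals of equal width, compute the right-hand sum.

-5.765625

Δx = (0.5 − (-1))/4 = 0.375.
Right endpoints: -0.625, -0.25, 0.125, 0.5.
g(-0.625) = -5.8125, g(-0.25) = -3.75, g(0.125) = -2.8125, g(0.5) = -3.
Sum = Δx · [g(-0.625) + g(-0.25) + g(0.125) + g(0.5)].
Sum = -5.765625.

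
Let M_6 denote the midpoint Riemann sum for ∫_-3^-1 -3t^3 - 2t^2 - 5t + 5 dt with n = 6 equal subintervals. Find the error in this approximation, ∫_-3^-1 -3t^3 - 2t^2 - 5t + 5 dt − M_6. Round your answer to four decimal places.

0.2963

Exact integral: ∫_-3^-1 f(t) dt ≈ 72.666667.
M_6 ≈ 72.370370.
Error ≈ 72.666667 − 72.370370 ≈ 0.2963.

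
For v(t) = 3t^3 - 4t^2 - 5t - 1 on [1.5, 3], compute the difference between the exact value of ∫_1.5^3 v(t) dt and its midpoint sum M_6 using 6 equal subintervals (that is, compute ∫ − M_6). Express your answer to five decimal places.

Exact integral: ∫_1.5^3 v(t) dt = 7.078125.
M_6 ≈ 6.9511719.
Error ≈ 7.078125 − 6.9511719 ≈ 0.12695.

0.12695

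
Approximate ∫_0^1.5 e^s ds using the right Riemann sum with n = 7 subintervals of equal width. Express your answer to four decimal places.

Δs = (1.5 − 0)/7 = 3/14.
Right endpoints: 3/14, 3/7, 9/14, 6/7, 15/14, 9/7, 1.5.
f(3/14) ≈ 1.2390, f(3/7) ≈ 1.5351, f(9/14) ≈ 1.9019, f(6/7) ≈ 2.3564, f(15/14) ≈ 2.9195, f(9/7) ≈ 3.6173, f(1.5) ≈ 4.4817.
Sum = Δs · [f(3/14) + f(3/7) + f(9/14) + ...].
Sum ≈ 3.8680.

3.8680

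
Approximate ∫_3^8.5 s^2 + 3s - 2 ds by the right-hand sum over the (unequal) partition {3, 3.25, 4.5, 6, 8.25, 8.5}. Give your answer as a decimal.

Subinterval widths: 0.25, 1.25, 1.5, 2.25, 0.25.
Right endpoints: 3.25, 4.5, 6, 8.25, 8.5.
f(3.25) = 18.3125, f(4.5) = 31.75, f(6) = 52, f(8.25) = 90.8125, f(8.5) = 95.75.
Sum = Σ Δs_i · f(s_i).
Sum = 350.53125.

350.53125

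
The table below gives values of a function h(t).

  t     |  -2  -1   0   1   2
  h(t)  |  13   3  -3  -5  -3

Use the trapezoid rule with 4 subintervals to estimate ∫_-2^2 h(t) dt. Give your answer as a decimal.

0

Δt = 1.
T_4 = (1/2)·[13 + 2·3 + 2·(-3) + 2·(-5) + (-3)] = 0.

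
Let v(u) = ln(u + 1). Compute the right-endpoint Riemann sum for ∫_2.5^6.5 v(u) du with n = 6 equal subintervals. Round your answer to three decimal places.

6.976

Δu = (6.5 − 2.5)/6 = 2/3.
Right endpoints: 19/6, 23/6, 4.5, 31/6, 35/6, 6.5.
v(19/6) ≈ 1.427, v(23/6) ≈ 1.576, v(4.5) ≈ 1.705, v(31/6) ≈ 1.819, v(35/6) ≈ 1.922, v(6.5) ≈ 2.015.
Sum = Δu · [v(19/6) + v(23/6) + v(4.5) + ...].
Sum ≈ 6.976.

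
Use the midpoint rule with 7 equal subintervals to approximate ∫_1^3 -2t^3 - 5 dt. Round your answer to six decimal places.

Δt = (3 − 1)/7 = 2/7.
Midpoints: 8/7, 10/7, 12/7, 2, 16/7, 18/7, 20/7.
f(8/7) = -2739/343, f(10/7) = -3715/343, f(12/7) = -5171/343, f(2) = -21, f(16/7) = -9907/343, f(18/7) = -13379/343, f(20/7) = -17715/343.
Sum = Δt · [f(8/7) + f(10/7) + f(12/7) + ...].
Sum ≈ -49.836735.

-49.836735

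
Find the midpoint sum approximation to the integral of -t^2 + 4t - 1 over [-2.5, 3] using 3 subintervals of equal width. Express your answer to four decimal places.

-12.6678

Δt = (3 − (-2.5))/3 = 11/6.
Midpoints: -19/12, 0.25, 25/12.
f(-19/12) = -1417/144, f(0.25) = -0.0625, f(25/12) = 431/144.
Sum = Δt · [f(-19/12) + f(0.25) + f(25/12)].
Sum ≈ -12.6678.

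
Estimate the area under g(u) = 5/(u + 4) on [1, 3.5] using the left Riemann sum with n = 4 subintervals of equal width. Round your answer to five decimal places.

2.13510

Δu = (3.5 − 1)/4 = 0.625.
Left endpoints: 1, 1.625, 2.25, 2.875.
g(1) = 1, g(1.625) = 8/9, g(2.25) = 0.8, g(2.875) = 8/11.
Sum = Δu · [g(1) + g(1.625) + g(2.25) + g(2.875)].
Sum ≈ 2.13510.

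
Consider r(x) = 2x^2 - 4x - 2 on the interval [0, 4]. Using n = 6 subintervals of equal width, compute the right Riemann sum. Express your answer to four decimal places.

8.5926

Δx = (4 − 0)/6 = 2/3.
Right endpoints: 2/3, 4/3, 2, 8/3, 10/3, 4.
r(2/3) = -34/9, r(4/3) = -34/9, r(2) = -2, r(8/3) = 14/9, r(10/3) = 62/9, r(4) = 14.
Sum = Δx · [r(2/3) + r(4/3) + r(2) + ...].
Sum ≈ 8.5926.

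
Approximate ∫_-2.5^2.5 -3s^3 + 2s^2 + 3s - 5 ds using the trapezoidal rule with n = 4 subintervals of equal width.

-1.5625

Δs = (2.5 − (-2.5))/4 = 1.25.
f(-2.5) = 46.875, f(-1.25) = 0.234375, f(0) = -5, f(1.25) = -3.984375, f(2.5) = -31.875.
T_4 = (Δs/2)·[f(s_0) + 2f(s_1) + 2f(s_2) + 2f(s_3) + f(s_4)].
Sum = -1.5625.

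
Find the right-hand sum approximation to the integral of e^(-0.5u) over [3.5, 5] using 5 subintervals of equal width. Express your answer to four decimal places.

0.1700

Δu = (5 − 3.5)/5 = 0.3.
Right endpoints: 3.8, 4.1, 4.4, 4.7, 5.
f(3.8) ≈ 0.1496, f(4.1) ≈ 0.1287, f(4.4) ≈ 0.1108, f(4.7) ≈ 0.0954, f(5) ≈ 0.0821.
Sum = Δu · [f(3.8) + f(4.1) + f(4.4) + f(4.7) + f(5)].
Sum ≈ 0.1700.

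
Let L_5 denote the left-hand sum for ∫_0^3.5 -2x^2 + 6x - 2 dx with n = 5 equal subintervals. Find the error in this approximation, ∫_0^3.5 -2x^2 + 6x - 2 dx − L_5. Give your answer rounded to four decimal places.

-0.6533

Exact integral: ∫_0^3.5 f(x) dx ≈ 1.166667.
L_5 = 1.82.
Error ≈ 1.166667 − 1.82 ≈ -0.6533.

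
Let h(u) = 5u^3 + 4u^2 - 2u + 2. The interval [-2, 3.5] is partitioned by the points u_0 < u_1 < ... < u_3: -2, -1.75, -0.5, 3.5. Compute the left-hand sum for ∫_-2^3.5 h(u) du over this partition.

-2.30859375

Subinterval widths: 0.25, 1.25, 4.
Left endpoints: -2, -1.75, -0.5.
h(-2) = -18, h(-1.75) = -9.046875, h(-0.5) = 3.375.
Sum = Σ Δu_i · h(u_i).
Sum = -2.30859375.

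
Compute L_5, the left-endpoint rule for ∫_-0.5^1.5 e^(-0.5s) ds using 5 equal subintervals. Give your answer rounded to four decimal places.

Δs = (1.5 − (-0.5))/5 = 0.4.
Left endpoints: -0.5, -0.1, 0.3, 0.7, 1.1.
f(-0.5) ≈ 1.2840, f(-0.1) ≈ 1.0513, f(0.3) ≈ 0.8607, f(0.7) ≈ 0.7047, f(1.1) ≈ 0.5769.
Sum = Δs · [f(-0.5) + f(-0.1) + f(0.3) + f(0.7) + f(1.1)].
Sum ≈ 1.7911.

1.7911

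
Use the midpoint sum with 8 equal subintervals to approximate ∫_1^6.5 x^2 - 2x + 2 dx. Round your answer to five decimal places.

60.74170

Δx = (6.5 − 1)/8 = 0.6875.
Midpoints: 1.34375, 2.03125, 2.71875, 3.40625, 4.09375, 4.78125, 5.46875, 6.15625.
f(1.34375) = 1145/1024, f(2.03125) = 2113/1024, f(2.71875) = 4049/1024, f(3.40625) = 6953/1024, f(4.09375) = 10825/1024, f(4.78125) = 15665/1024, f(5.46875) = 21473/1024, f(6.15625) = 28249/1024.
Sum = Δx · [f(1.34375) + f(2.03125) + f(2.71875) + ...].
Sum ≈ 60.74170.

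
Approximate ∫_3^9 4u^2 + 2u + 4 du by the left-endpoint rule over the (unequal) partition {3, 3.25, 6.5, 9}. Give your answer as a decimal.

647.9375

Subinterval widths: 0.25, 3.25, 2.5.
Left endpoints: 3, 3.25, 6.5.
f(3) = 46, f(3.25) = 52.75, f(6.5) = 186.
Sum = Σ Δu_i · f(u_i).
Sum = 647.9375.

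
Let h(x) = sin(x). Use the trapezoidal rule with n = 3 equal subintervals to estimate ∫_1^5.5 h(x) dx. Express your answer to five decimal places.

-0.13555

Δx = (5.5 − 1)/3 = 1.5.
h(1) ≈ 0.84147, h(2.5) ≈ 0.59847, h(4) ≈ -0.75680, h(5.5) ≈ -0.70554.
T_3 = (Δx/2)·[h(x_0) + 2h(x_1) + 2h(x_2) + h(x_3)].
Sum ≈ -0.13555.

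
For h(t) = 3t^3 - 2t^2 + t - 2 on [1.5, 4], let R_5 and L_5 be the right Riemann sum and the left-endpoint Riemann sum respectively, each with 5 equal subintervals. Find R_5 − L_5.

R_5 = 191.25.
L_5 = 112.8125.
R_5 − L_5 = 78.4375.

78.4375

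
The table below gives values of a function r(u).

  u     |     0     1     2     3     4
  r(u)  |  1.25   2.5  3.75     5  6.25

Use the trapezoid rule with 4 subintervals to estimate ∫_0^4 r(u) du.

Δu = 1.
T_4 = (1/2)·[1.25 + 2·2.5 + 2·3.75 + 2·5 + 6.25] = 15.

15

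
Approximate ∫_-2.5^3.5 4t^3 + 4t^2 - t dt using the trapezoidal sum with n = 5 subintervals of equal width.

Δt = (3.5 − (-2.5))/5 = 1.2.
f(-2.5) = -35, f(-1.3) = -0.728, f(-0.1) = 0.136, f(1.1) = 9.064, f(2.3) = 67.528, f(3.5) = 217.
T_5 = (Δt/2)·[f(t_0) + 2f(t_1) + ... + 2f(t_{4}) + f(t_5)].
Sum = 200.4.

200.4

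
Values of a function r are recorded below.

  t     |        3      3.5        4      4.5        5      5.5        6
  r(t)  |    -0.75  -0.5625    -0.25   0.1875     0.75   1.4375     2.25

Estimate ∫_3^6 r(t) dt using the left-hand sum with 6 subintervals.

0.40625

Δt = 0.5.
Sum = 0.5·[(-0.75) + (-0.5625) + (-0.25) + 0.1875 + 0.75 + 1.4375] = 0.40625.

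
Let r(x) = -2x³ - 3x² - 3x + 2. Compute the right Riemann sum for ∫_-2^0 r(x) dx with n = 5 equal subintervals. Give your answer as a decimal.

Δx = (0 − (-2))/5 = 0.4.
Right endpoints: -1.6, -1.2, -0.8, -0.4, 0.
r(-1.6) = 7.312, r(-1.2) = 4.736, r(-0.8) = 3.504, r(-0.4) = 2.848, r(0) = 2.
Sum = Δx · [r(-1.6) + r(-1.2) + r(-0.8) + r(-0.4) + r(0)].
Sum = 8.16.

8.16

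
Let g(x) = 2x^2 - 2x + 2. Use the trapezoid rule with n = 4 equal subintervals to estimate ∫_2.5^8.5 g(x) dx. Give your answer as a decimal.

Δx = (8.5 − 2.5)/4 = 1.5.
g(2.5) = 9.5, g(4) = 26, g(5.5) = 51.5, g(7) = 86, g(8.5) = 129.5.
T_4 = (Δx/2)·[g(x_0) + 2g(x_1) + 2g(x_2) + 2g(x_3) + g(x_4)].
Sum = 349.5.

349.5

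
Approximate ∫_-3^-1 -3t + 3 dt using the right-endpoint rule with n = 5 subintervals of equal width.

16.8

Δt = (-1 − (-3))/5 = 0.4.
Right endpoints: -2.6, -2.2, -1.8, -1.4, -1.
f(-2.6) = 10.8, f(-2.2) = 9.6, f(-1.8) = 8.4, f(-1.4) = 7.2, f(-1) = 6.
Sum = Δt · [f(-2.6) + f(-2.2) + f(-1.8) + f(-1.4) + f(-1)].
Sum = 16.8.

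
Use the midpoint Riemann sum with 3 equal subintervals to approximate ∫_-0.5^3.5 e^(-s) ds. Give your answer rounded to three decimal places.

Δs = (3.5 − (-0.5))/3 = 4/3.
Midpoints: 1/6, 1.5, 17/6.
f(1/6) ≈ 0.846, f(1.5) ≈ 0.223, f(17/6) ≈ 0.059.
Sum = Δs · [f(1/6) + f(1.5) + f(17/6)].
Sum ≈ 1.505.

1.505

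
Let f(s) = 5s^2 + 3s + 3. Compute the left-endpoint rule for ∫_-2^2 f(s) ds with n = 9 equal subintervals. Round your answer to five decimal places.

36.65844

Δs = (2 − (-2))/9 = 4/9.
Left endpoints: -2, -14/9, -10/9, -2/3, -2/9, 2/9, 2/3, 10/9, 14/9.
f(-2) = 17, f(-14/9) = 845/81, f(-10/9) = 473/81, f(-2/3) = 29/9, f(-2/9) = 209/81, f(2/9) = 317/81, f(2/3) = 65/9, f(10/9) = 1013/81, f(14/9) = 1601/81.
Sum = Δs · [f(-2) + f(-14/9) + f(-10/9) + ...].
Sum ≈ 36.65844.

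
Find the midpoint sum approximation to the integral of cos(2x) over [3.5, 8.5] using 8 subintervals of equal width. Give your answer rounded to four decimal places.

Δx = (8.5 − 3.5)/8 = 0.625.
Midpoints: 3.8125, 4.4375, 5.0625, 5.6875, 6.3125, 6.9375, 7.5625, 8.1875.
f(3.8125) ≈ 0.2270, f(4.4375) ≈ -0.8526, f(5.0625) ≈ -0.7647, f(5.6875) ≈ 0.3704, f(6.3125) ≈ 0.9983, f(6.9375) ≈ 0.2592, f(7.5625) ≈ -0.8348, f(8.1875) ≈ -0.7857.
Sum = Δx · [f(3.8125) + f(4.4375) + f(5.0625) + ...].
Sum ≈ -0.8644.

-0.8644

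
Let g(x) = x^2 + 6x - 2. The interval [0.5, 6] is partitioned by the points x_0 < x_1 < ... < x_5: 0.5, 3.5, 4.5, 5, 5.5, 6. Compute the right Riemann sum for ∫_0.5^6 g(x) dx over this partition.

231.125

Subinterval widths: 3, 1, 0.5, 0.5, 0.5.
Right endpoints: 3.5, 4.5, 5, 5.5, 6.
g(3.5) = 31.25, g(4.5) = 45.25, g(5) = 53, g(5.5) = 61.25, g(6) = 70.
Sum = Σ Δx_i · g(x_i).
Sum = 231.125.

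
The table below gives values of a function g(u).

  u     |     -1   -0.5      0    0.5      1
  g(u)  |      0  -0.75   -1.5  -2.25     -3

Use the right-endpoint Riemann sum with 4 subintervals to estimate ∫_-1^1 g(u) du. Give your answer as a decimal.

-3.75

Δu = 0.5.
Sum = 0.5·[(-0.75) + (-1.5) + (-2.25) + (-3)] = -3.75.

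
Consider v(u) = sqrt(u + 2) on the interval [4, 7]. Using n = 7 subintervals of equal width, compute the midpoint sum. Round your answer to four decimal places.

8.2023

Δu = (7 − 4)/7 = 3/7.
Midpoints: 59/14, 65/14, 71/14, 5.5, 83/14, 89/14, 95/14.
v(59/14) ≈ 2.4928, v(65/14) ≈ 2.5774, v(71/14) ≈ 2.6592, v(5.5) ≈ 2.7386, v(83/14) ≈ 2.8158, v(89/14) ≈ 2.8909, v(95/14) ≈ 2.9641.
Sum = Δu · [v(59/14) + v(65/14) + v(71/14) + ...].
Sum ≈ 8.2023.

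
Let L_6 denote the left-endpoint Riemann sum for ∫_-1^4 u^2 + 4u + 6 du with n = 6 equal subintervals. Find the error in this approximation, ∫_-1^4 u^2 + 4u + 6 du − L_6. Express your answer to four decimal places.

14.0046

Exact integral: ∫_-1^4 f(u) du ≈ 81.666667.
L_6 ≈ 67.662037.
Error ≈ 81.666667 − 67.662037 ≈ 14.0046.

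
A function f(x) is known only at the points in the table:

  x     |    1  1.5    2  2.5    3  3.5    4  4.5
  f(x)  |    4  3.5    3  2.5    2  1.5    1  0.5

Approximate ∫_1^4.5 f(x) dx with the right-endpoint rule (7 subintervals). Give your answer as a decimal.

Δx = 0.5.
Sum = 0.5·[3.5 + 3 + 2.5 + 2 + 1.5 + 1 + 0.5] = 7.

7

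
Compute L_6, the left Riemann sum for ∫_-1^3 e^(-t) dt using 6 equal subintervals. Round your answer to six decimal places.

Δt = (3 − (-1))/6 = 2/3.
Left endpoints: -1, -1/3, 1/3, 1, 5/3, 7/3.
f(-1) ≈ 2.718282, f(-1/3) ≈ 1.395612, f(1/3) ≈ 0.716531, f(1) ≈ 0.367879, f(5/3) ≈ 0.188876, f(7/3) ≈ 0.096972.
Sum = Δt · [f(-1) + f(-1/3) + f(1/3) + ...].
Sum ≈ 3.656102.

3.656102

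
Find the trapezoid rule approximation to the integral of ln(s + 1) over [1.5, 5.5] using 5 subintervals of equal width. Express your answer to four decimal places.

5.8629

Δs = (5.5 − 1.5)/5 = 0.8.
f(1.5) ≈ 0.9163, f(2.3) ≈ 1.1939, f(3.1) ≈ 1.4110, f(3.9) ≈ 1.5892, f(4.7) ≈ 1.7405, f(5.5) ≈ 1.8718.
T_5 = (Δs/2)·[f(s_0) + 2f(s_1) + ... + 2f(s_{4}) + f(s_5)].
Sum ≈ 5.8629.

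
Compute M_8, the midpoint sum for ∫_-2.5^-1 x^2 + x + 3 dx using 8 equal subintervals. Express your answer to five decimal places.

Δx = (-1 − (-2.5))/8 = 0.1875.
Midpoints: -2.40625, -2.21875, -2.03125, -1.84375, -1.65625, -1.46875, -1.28125, -1.09375.
f(-2.40625) = 6537/1024, f(-2.21875) = 5841/1024, f(-2.03125) = 5217/1024, f(-1.84375) = 4665/1024, f(-1.65625) = 4185/1024, f(-1.46875) = 3777/1024, f(-1.28125) = 3441/1024, f(-1.09375) = 3177/1024.
Sum = Δx · [f(-2.40625) + f(-2.21875) + f(-2.03125) + ...].
Sum ≈ 6.74561.

6.74561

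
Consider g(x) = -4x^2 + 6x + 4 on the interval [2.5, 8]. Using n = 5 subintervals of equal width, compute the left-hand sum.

Δx = (8 − 2.5)/5 = 1.1.
Left endpoints: 2.5, 3.6, 4.7, 5.8, 6.9.
g(2.5) = -6, g(3.6) = -26.24, g(4.7) = -56.16, g(5.8) = -95.76, g(6.9) = -145.04.
Sum = Δx · [g(2.5) + g(3.6) + g(4.7) + g(5.8) + g(6.9)].
Sum = -362.12.

-362.12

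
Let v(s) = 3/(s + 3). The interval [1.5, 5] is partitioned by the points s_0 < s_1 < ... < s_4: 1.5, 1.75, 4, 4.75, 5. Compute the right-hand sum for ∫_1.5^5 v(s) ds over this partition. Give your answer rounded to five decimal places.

Subinterval widths: 0.25, 2.25, 0.75, 0.25.
Right endpoints: 1.75, 4, 4.75, 5.
v(1.75) = 12/19, v(4) = 3/7, v(4.75) = 12/31, v(5) = 0.375.
Sum = Σ Δs_i · v(s_i).
Sum ≈ 1.50625.

1.50625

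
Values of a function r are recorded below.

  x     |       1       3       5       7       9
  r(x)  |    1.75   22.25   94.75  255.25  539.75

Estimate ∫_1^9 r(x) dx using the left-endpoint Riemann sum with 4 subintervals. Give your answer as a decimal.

Δx = 2.
Sum = 2·[1.75 + 22.25 + 94.75 + 255.25] = 748.

748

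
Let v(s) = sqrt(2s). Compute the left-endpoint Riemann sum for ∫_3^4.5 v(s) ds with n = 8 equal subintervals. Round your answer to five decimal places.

4.04919

Δs = (4.5 − 3)/8 = 0.1875.
Left endpoints: 3, 3.1875, 3.375, 3.5625, 3.75, 3.9375, 4.125, 4.3125.
v(3) ≈ 2.44949, v(3.1875) ≈ 2.52488, v(3.375) ≈ 2.59808, v(3.5625) ≈ 2.66927, v(3.75) ≈ 2.73861, v(3.9375) ≈ 2.80624, v(4.125) ≈ 2.87228, v(4.3125) ≈ 2.93684.
Sum = Δs · [v(3) + v(3.1875) + v(3.375) + ...].
Sum ≈ 4.04919.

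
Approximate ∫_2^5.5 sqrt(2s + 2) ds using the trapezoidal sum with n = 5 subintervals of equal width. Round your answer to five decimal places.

Δs = (5.5 − 2)/5 = 0.7.
f(2) ≈ 2.44949, f(2.7) ≈ 2.72029, f(3.4) ≈ 2.96648, f(4.1) ≈ 3.19374, f(4.8) ≈ 3.40588, f(5.5) ≈ 3.60555.
T_5 = (Δs/2)·[f(s_0) + 2f(s_1) + ... + 2f(s_{4}) + f(s_5)].
Sum ≈ 10.71974.

10.71974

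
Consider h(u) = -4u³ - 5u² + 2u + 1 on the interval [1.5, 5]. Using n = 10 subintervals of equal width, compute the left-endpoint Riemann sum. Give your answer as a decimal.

-695.72125

Δu = (5 − 1.5)/10 = 0.35.
Left endpoints: 1.5, 1.85, 2.2, 2.55, 2.9, 3.25, 3.6, 3.95, 4.3, 4.65.
h(1.5) = -20.75, h(1.85) = -37.739, h(2.2) = -61.392, h(2.55) = -92.738, h(2.9) = -132.806, h(3.25) = -182.625, h(3.6) = -243.224, h(3.95) = -315.632, h(4.3) = -400.878, h(4.65) = -499.991.
Sum = Δu · [h(1.5) + h(1.85) + h(2.2) + ...].
Sum = -695.72125.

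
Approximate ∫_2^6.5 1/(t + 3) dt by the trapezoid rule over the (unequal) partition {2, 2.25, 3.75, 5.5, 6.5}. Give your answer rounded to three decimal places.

0.647

Subinterval widths: 0.25, 1.5, 1.75, 1.
f(2) = 0.2, f(2.25) = 4/21, f(3.75) = 4/27, f(5.5) = 2/17, f(6.5) = 2/19.
On each subinterval the trapezoid contributes (Δt_i/2)·[f(t_{i-1}) + f(t_i)].
Sum ≈ 0.647.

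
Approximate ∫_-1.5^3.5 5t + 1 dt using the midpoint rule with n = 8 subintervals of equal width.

Δt = (3.5 − (-1.5))/8 = 0.625.
Midpoints: -1.1875, -0.5625, 0.0625, 0.6875, 1.3125, 1.9375, 2.5625, 3.1875.
f(-1.1875) = -4.9375, f(-0.5625) = -1.8125, f(0.0625) = 1.3125, f(0.6875) = 4.4375, f(1.3125) = 7.5625, f(1.9375) = 10.6875, f(2.5625) = 13.8125, f(3.1875) = 16.9375.
Sum = Δt · [f(-1.1875) + f(-0.5625) + f(0.0625) + ...].
Sum = 30.

30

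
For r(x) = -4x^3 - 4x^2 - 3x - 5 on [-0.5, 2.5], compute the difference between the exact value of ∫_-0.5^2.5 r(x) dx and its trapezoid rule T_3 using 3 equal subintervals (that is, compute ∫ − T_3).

8

Exact integral: ∫_-0.5^2.5 r(x) dx = -84.
T_3 = -92.
Error = -84 − (-92) = 8.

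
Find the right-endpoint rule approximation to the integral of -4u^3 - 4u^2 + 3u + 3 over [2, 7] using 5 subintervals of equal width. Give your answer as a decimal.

Δu = (7 − 2)/5 = 1.
Right endpoints: 3, 4, 5, 6, 7.
f(3) = -132, f(4) = -305, f(5) = -582, f(6) = -987, f(7) = -1544.
Sum = Δu · [f(3) + f(4) + f(5) + f(6) + f(7)].
Sum = -3550.

-3550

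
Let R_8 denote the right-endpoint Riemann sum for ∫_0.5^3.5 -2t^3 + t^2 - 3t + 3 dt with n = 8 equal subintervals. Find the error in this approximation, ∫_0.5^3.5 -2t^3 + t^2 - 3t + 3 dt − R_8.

Exact integral: ∫_0.5^3.5 f(t) dt = -69.75.
R_8 = -85.9921875.
Error = -69.75 − (-85.9921875) = 16.2421875.

16.2421875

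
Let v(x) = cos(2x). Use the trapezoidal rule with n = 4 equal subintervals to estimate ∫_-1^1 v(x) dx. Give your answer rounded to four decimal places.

0.8322

Δx = (1 − (-1))/4 = 0.5.
v(-1) ≈ -0.4161, v(-0.5) ≈ 0.5403, v(0) ≈ 1.0000, v(0.5) ≈ 0.5403, v(1) ≈ -0.4161.
T_4 = (Δx/2)·[v(x_0) + 2v(x_1) + 2v(x_2) + 2v(x_3) + v(x_4)].
Sum ≈ 0.8322.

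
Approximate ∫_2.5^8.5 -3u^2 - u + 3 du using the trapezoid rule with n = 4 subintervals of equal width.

-620.25

Δu = (8.5 − 2.5)/4 = 1.5.
f(2.5) = -18.25, f(4) = -49, f(5.5) = -93.25, f(7) = -151, f(8.5) = -222.25.
T_4 = (Δu/2)·[f(u_0) + 2f(u_1) + 2f(u_2) + 2f(u_3) + f(u_4)].
Sum = -620.25.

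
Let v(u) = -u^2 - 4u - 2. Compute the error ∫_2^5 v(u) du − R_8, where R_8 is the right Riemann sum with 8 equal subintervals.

Exact integral: ∫_2^5 v(u) du = -87.
R_8 = -93.2578125.
Error = -87 − (-93.2578125) = 6.2578125.

6.2578125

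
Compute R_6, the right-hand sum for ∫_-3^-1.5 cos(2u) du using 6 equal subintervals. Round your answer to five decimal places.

Δu = (-1.5 − (-3))/6 = 0.25.
Right endpoints: -2.75, -2.5, -2.25, -2, -1.75, -1.5.
f(-2.75) ≈ 0.70867, f(-2.5) ≈ 0.28366, f(-2.25) ≈ -0.21080, f(-2) ≈ -0.65364, f(-1.75) ≈ -0.93646, f(-1.5) ≈ -0.98999.
Sum = Δu · [f(-2.75) + f(-2.5) + f(-2.25) + ...].
Sum ≈ -0.44964.

-0.44964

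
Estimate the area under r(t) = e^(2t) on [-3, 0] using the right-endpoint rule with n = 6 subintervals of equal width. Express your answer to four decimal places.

0.7890

Δt = (0 − (-3))/6 = 0.5.
Right endpoints: -2.5, -2, -1.5, -1, -0.5, 0.
r(-2.5) ≈ 0.0067, r(-2) ≈ 0.0183, r(-1.5) ≈ 0.0498, r(-1) ≈ 0.1353, r(-0.5) ≈ 0.3679, r(0) ≈ 1.0000.
Sum = Δt · [r(-2.5) + r(-2) + r(-1.5) + ...].
Sum ≈ 0.7890.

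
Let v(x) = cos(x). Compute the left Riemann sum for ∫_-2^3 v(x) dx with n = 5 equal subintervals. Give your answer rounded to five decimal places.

1.24831

Δx = (3 − (-2))/5 = 1.
Left endpoints: -2, -1, 0, 1, 2.
v(-2) ≈ -0.41615, v(-1) ≈ 0.54030, v(0) ≈ 1.00000, v(1) ≈ 0.54030, v(2) ≈ -0.41615.
Sum = Δx · [v(-2) + v(-1) + v(0) + v(1) + v(2)].
Sum ≈ 1.24831.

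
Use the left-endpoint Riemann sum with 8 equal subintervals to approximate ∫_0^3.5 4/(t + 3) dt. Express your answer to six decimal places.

Δt = (3.5 − 0)/8 = 0.4375.
Left endpoints: 0, 0.4375, 0.875, 1.3125, 1.75, 2.1875, 2.625, 3.0625.
f(0) = 4/3, f(0.4375) = 64/55, f(0.875) = 32/31, f(1.3125) = 64/69, f(1.75) = 16/19, f(2.1875) = 64/83, f(2.625) = 32/45, f(3.0625) = 64/97.
Sum = Δt · [f(0) + f(0.4375) + f(0.875) + ...].
Sum ≈ 3.255376.

3.255376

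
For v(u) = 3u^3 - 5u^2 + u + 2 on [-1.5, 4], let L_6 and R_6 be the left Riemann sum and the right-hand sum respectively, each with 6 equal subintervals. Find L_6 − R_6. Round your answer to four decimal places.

L_6 ≈ 34.949508.
R_6 ≈ 162.251591.
L_6 − R_6 ≈ -127.3021.

-127.3021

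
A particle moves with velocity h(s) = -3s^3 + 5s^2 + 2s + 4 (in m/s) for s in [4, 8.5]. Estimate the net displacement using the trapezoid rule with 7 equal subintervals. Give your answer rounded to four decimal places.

-2747.8068

Δs = (8.5 − 4)/7 = 9/14.
h(4) = -100, h(65/14) = -491669/2744, h(37/7) = -99046/343, h(83/14) = -1189619/2744, h(46/7) = -212068/343, h(101/14) = -2326265/2744, h(55/7) = -386488/343, h(8.5) = -1460.125.
T_7 = (Δs/2)·[h(s_0) + 2h(s_1) + ... + 2h(s_{6}) + h(s_7)].
Sum ≈ -2747.8068.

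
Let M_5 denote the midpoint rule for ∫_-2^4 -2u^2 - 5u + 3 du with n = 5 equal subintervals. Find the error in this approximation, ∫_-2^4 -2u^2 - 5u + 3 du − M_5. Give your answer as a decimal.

-1.44

Exact integral: ∫_-2^4 f(u) du = -60.
M_5 = -58.56.
Error = -60 − (-58.56) = -1.44.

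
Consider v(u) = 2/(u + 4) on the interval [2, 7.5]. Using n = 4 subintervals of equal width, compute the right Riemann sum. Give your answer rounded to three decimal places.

1.198

Δu = (7.5 − 2)/4 = 1.375.
Right endpoints: 3.375, 4.75, 6.125, 7.5.
v(3.375) = 16/59, v(4.75) = 8/35, v(6.125) = 16/81, v(7.5) = 4/23.
Sum = Δu · [v(3.375) + v(4.75) + v(6.125) + v(7.5)].
Sum ≈ 1.198.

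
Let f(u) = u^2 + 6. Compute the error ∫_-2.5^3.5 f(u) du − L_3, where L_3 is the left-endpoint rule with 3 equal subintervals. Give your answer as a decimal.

Exact integral: ∫_-2.5^3.5 f(u) du = 55.5.
L_3 = 53.5.
Error = 55.5 − 53.5 = 2.

2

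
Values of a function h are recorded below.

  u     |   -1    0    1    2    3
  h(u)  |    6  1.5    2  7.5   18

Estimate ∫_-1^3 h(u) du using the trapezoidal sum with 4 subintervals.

Δu = 1.
T_4 = (1/2)·[6 + 2·1.5 + 2·2 + 2·7.5 + 18] = 23.

23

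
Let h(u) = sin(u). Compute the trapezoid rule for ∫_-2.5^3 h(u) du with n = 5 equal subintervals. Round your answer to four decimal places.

0.1694

Δu = (3 − (-2.5))/5 = 1.1.
h(-2.5) ≈ -0.5985, h(-1.4) ≈ -0.9854, h(-0.3) ≈ -0.2955, h(0.8) ≈ 0.7174, h(1.9) ≈ 0.9463, h(3) ≈ 0.1411.
T_5 = (Δu/2)·[h(u_0) + 2h(u_1) + ... + 2h(u_{4}) + h(u_5)].
Sum ≈ 0.1694.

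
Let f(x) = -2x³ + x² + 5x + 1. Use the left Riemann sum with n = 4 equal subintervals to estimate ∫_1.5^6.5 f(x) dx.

-426.09375

Δx = (6.5 − 1.5)/4 = 1.25.
Left endpoints: 1.5, 2.75, 4, 5.25.
f(1.5) = 4, f(2.75) = -19.28125, f(4) = -91, f(5.25) = -234.59375.
Sum = Δx · [f(1.5) + f(2.75) + f(4) + f(5.25)].
Sum = -426.09375.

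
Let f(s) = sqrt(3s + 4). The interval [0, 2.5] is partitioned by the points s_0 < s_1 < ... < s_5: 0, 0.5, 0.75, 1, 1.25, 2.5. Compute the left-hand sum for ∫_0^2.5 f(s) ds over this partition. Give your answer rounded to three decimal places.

Subinterval widths: 0.5, 0.25, 0.25, 0.25, 1.25.
Left endpoints: 0, 0.5, 0.75, 1, 1.25.
f(0) ≈ 2.000, f(0.5) ≈ 2.345, f(0.75) ≈ 2.500, f(1) ≈ 2.646, f(1.25) ≈ 2.784.
Sum = Σ Δs_i · f(s_i).
Sum ≈ 6.353.

6.353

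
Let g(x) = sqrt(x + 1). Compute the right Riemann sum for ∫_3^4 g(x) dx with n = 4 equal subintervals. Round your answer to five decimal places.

2.14960

Δx = (4 − 3)/4 = 0.25.
Right endpoints: 3.25, 3.5, 3.75, 4.
g(3.25) ≈ 2.06155, g(3.5) ≈ 2.12132, g(3.75) ≈ 2.17945, g(4) ≈ 2.23607.
Sum = Δx · [g(3.25) + g(3.5) + g(3.75) + g(4)].
Sum ≈ 2.14960.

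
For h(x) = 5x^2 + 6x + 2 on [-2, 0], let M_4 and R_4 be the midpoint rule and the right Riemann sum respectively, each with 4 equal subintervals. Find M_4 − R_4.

1.375

M_4 = 5.125.
R_4 = 3.75.
M_4 − R_4 = 1.375.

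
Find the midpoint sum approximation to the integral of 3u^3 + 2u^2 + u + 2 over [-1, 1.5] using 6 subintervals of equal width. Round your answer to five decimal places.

Δu = (1.5 − (-1))/6 = 5/12.
Midpoints: -19/24, -0.375, 1/24, 11/24, 0.875, 31/24.
f(-19/24) = 1495/1536, f(-0.375) = 895/512, f(1/24) = 9425/4608, f(11/24) = 4865/1536, f(0.875) = 3285/512, f(31/24) = 60335/4608.
Sum = Δu · [f(-19/24) + f(-0.375) + f(1/24) + ...].
Sum ≈ 11.43482.

11.43482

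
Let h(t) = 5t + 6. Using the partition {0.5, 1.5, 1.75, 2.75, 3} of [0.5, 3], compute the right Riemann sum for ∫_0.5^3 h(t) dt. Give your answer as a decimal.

Subinterval widths: 1, 0.25, 1, 0.25.
Right endpoints: 1.5, 1.75, 2.75, 3.
h(1.5) = 13.5, h(1.75) = 14.75, h(2.75) = 19.75, h(3) = 21.
Sum = Σ Δt_i · h(t_i).
Sum = 42.1875.

42.1875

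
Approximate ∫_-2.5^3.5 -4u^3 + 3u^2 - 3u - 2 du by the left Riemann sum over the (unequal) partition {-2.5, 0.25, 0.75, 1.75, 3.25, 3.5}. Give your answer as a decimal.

Subinterval widths: 2.75, 0.5, 1, 1.5, 0.25.
Left endpoints: -2.5, 0.25, 0.75, 1.75, 3.25.
f(-2.5) = 86.75, f(0.25) = -2.625, f(0.75) = -4.25, f(1.75) = -19.5, f(3.25) = -117.375.
Sum = Σ Δu_i · f(u_i).
Sum = 174.40625.

174.40625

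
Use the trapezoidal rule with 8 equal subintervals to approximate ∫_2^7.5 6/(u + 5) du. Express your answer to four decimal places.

Δu = (7.5 − 2)/8 = 0.6875.
f(2) = 6/7, f(2.6875) = 32/41, f(3.375) = 48/67, f(4.0625) = 96/145, f(4.75) = 8/13, f(5.4375) = 96/167, f(6.125) = 48/89, f(6.8125) = 32/63, f(7.5) = 0.48.
T_8 = (Δu/2)·[f(u_0) + 2f(u_1) + ... + 2f(u_{7}) + f(u_8)].
Sum ≈ 3.4822.

3.4822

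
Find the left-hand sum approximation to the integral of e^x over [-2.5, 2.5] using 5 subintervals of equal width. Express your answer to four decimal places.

Δx = (2.5 − (-2.5))/5 = 1.
Left endpoints: -2.5, -1.5, -0.5, 0.5, 1.5.
f(-2.5) ≈ 0.0821, f(-1.5) ≈ 0.2231, f(-0.5) ≈ 0.6065, f(0.5) ≈ 1.6487, f(1.5) ≈ 4.4817.
Sum = Δx · [f(-2.5) + f(-1.5) + f(-0.5) + f(0.5) + f(1.5)].
Sum ≈ 7.0422.

7.0422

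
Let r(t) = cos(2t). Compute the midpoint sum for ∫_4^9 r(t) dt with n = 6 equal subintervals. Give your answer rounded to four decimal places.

Δt = (9 − 4)/6 = 5/6.
Midpoints: 53/12, 5.25, 73/12, 83/12, 7.75, 103/12.
r(53/12) ≈ -0.8301, r(5.25) ≈ -0.4755, r(73/12) ≈ 0.9212, r(83/12) ≈ 0.2992, r(7.75) ≈ -0.9785, r(103/12) ≈ -0.1119.
Sum = Δt · [r(53/12) + r(5.25) + r(73/12) + ...].
Sum ≈ -0.9797.

-0.9797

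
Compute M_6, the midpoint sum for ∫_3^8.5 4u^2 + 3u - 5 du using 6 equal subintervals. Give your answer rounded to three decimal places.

848.668

Δu = (8.5 − 3)/6 = 11/12.
Midpoints: 83/24, 4.375, 127/24, 149/24, 7.125, 193/24.
f(83/24) = 7663/144, f(4.375) = 84.6875, f(127/24) = 17695/144, f(149/24) = 24163/144, f(7.125) = 219.4375, f(193/24) = 40003/144.
Sum = Δu · [f(83/24) + f(4.375) + f(127/24) + ...].
Sum ≈ 848.668.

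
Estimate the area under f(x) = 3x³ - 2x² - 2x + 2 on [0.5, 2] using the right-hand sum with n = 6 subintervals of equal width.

7.73828125

Δx = (2 − 0.5)/6 = 0.25.
Right endpoints: 0.75, 1, 1.25, 1.5, 1.75, 2.
f(0.75) = 0.640625, f(1) = 1, f(1.25) = 2.234375, f(1.5) = 4.625, f(1.75) = 8.453125, f(2) = 14.
Sum = Δx · [f(0.75) + f(1) + f(1.25) + ...].
Sum = 7.73828125.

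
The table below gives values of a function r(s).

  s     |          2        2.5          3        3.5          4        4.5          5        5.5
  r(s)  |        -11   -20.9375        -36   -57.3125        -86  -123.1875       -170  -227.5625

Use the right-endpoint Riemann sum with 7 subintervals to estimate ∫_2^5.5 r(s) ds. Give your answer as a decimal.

-360.5

Δs = 0.5.
Sum = 0.5·[(-20.9375) + (-36) + (-57.3125) + (-86) + (-123.1875) + (-170) + (-227.5625)] = -360.5.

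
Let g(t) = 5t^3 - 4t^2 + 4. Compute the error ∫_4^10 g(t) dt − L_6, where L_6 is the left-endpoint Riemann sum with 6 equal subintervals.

2071

Exact integral: ∫_4^10 g(t) dt = 10956.
L_6 = 8885.
Error = 10956 − 8885 = 2071.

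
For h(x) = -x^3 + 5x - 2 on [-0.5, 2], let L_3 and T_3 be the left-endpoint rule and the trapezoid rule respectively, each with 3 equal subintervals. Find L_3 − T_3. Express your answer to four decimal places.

L_3 ≈ -2.083333.
T_3 ≈ -0.260417.
L_3 − T_3 ≈ -1.8229.

-1.8229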